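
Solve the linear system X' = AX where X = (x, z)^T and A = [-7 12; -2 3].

x(t) = -2K_1e^(-t) - 3K_2e^(-3t), z(t) = -K_1e^(-t) - K_2e^(-3t)

Coefficient matrix A = [[-7, 12], [-2, 3]].
Characteristic polynomial det(A - λI) = λ^2 + 4λ + 3 = 0.
Eigenvalues λ = -1, -3.
For λ=-1: (A-λI) row 1 is [-6, 12], so an eigenvector is (-2, -1).
For λ=-3: (A-λI) row 1 is [-4, 12], so an eigenvector is (-3, -1).
General solution: K_1e^(-t)(-2,-1) + K_2e^(-3t)(-3,-1).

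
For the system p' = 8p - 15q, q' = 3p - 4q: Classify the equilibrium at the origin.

A = [[8,-15],[3,-4]]; det(A-λI) = λ^2 - 4λ + 13.
λ = 2 ± 3i: positive real part.

unstable spiral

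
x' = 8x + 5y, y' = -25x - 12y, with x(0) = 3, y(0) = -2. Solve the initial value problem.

Coefficient matrix A = [[8, 5], [-25, -12]].
Characteristic polynomial det(A - λI) = λ^2 + 4λ + 29 = 0.
Eigenvalues λ = -2 ± 5i (complex conjugate pair).
For λ=-2+5i: an eigenvector is (1,-2) - i(0,-1) = (1, -2 + i).
A real fundamental pair from Re and Im of e^((-2+5i)t)v: X_1 = e^(-2t)(cos(5t)·(1,-2) + sin(5t)·(0,-1)), X_2 = e^(-2t)(sin(5t)·(1,-2) - cos(5t)·(0,-1)).
General solution: C_1X_1 + C_2X_2.
Applying x(0)=3, y(0)=-2 gives C_1=3, C_2=4.

x(t) = 4e^(-2t)sin(5t) + 3e^(-2t)cos(5t), y(t) = -11e^(-2t)sin(5t) - 2e^(-2t)cos(5t)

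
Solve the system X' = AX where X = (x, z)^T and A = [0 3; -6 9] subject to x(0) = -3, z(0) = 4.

Coefficient matrix A = [[0, 3], [-6, 9]].
Characteristic polynomial det(A - λI) = λ^2 - 9λ + 18 = 0.
Eigenvalues λ = 6, 3.
For λ=6: (A-λI) row 1 is [-6, 3], so an eigenvector is (-1, -2).
For λ=3: (A-λI) row 1 is [-3, 3], so an eigenvector is (1, 1).
General solution: C_1e^(6t)(-1,-2) + C_2e^(3t)(1,1).
Applying x(0)=-3, z(0)=4 gives C_1=-7, C_2=-10.

x(t) = 7e^(6t) - 10e^(3t), z(t) = 14e^(6t) - 10e^(3t)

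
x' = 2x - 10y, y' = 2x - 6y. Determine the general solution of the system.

x(t) = -2c_1e^(-2t)sin(2t) - c_1e^(-2t)cos(2t) - c_2e^(-2t)sin(2t) + 2c_2e^(-2t)cos(2t), y(t) = -c_1e^(-2t)sin(2t) + c_2e^(-2t)cos(2t)

Coefficient matrix A = [[2, -10], [2, -6]].
Characteristic polynomial det(A - λI) = λ^2 + 4λ + 8 = 0.
Eigenvalues λ = -2 ± 2i (complex conjugate pair).
For λ=-2+2i: an eigenvector is (-1,0) - i(-2,-1) = (-1 + 2i, 0 + i).
A real fundamental pair from Re and Im of e^((-2+2i)t)v: X_1 = e^(-2t)(cos(2t)·(-1,0) + sin(2t)·(-2,-1)), X_2 = e^(-2t)(sin(2t)·(-1,0) - cos(2t)·(-2,-1)).
General solution: c_1X_1 + c_2X_2.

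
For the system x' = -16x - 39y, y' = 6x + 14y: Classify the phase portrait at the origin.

A = [[-16,-39],[6,14]]; det(A-λI) = λ^2 + 2λ + 10.
λ = -1 ± 3i: negative real part.

stable spiral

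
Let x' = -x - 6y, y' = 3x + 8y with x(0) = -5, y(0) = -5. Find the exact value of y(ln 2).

A = [[-1,-6],[3,8]]; eigenvalues λ = 2, 5.
Eigenvectors: (2,-1) for λ=2, (-1,1) for λ=5.
From the initial condition, c_1 = -10, c_2 = -15.
y(ln 2) = (-10)(2^2)(-1) + (-15)(2^5)(1) = -440.

-440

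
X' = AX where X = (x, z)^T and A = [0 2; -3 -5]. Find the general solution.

Coefficient matrix A = [[0, 2], [-3, -5]].
Characteristic polynomial det(A - λI) = λ^2 + 5λ + 6 = 0.
Eigenvalues λ = -2, -3.
For λ=-2: (A-λI) row 1 is [2, 2], so an eigenvector is (1, -1).
For λ=-3: (A-λI) row 1 is [3, 2], so an eigenvector is (2, -3).
General solution: C_1e^(-2t)(1,-1) + C_2e^(-3t)(2,-3).

x(t) = C_1e^(-2t) + 2C_2e^(-3t), z(t) = -C_1e^(-2t) - 3C_2e^(-3t)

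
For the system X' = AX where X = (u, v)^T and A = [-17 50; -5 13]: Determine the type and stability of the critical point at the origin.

A = [[-17,50],[-5,13]]; det(A-λI) = λ^2 + 4λ + 29.
λ = -2 ± 5i: negative real part.

stable spiral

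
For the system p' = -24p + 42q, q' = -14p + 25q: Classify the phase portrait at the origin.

A = [[-24,42],[-14,25]]; det(A-λI) = λ^2 - λ - 12.
λ = -3, 4: opposite signs.

saddle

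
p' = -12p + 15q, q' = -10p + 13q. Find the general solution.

Coefficient matrix A = [[-12, 15], [-10, 13]].
Characteristic polynomial det(A - λI) = λ^2 - λ - 6 = 0.
Eigenvalues λ = 3, -2.
For λ=3: (A-λI) row 1 is [-15, 15], so an eigenvector is (-1, -1).
For λ=-2: (A-λI) row 1 is [-10, 15], so an eigenvector is (3, 2).
General solution: C_1e^(3t)(-1,-1) + C_2e^(-2t)(3,2).

p(t) = -C_1e^(3t) + 3C_2e^(-2t), q(t) = -C_1e^(3t) + 2C_2e^(-2t)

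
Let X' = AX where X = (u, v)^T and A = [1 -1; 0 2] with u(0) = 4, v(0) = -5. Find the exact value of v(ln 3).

-45

A = [[1,-1],[0,2]]; eigenvalues λ = 2, 1.
Eigenvectors: (-1,1) for λ=2, (-1,0) for λ=1.
From the initial condition, c_1 = -5, c_2 = 1.
v(ln 3) = (-5)(3^2)(1) + (1)(3^1)(0) = -45.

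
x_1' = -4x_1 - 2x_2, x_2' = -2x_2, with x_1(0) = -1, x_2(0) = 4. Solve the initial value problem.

x_1(t) = -4e^(-2t) + 3e^(-4t), x_2(t) = 4e^(-2t)

Coefficient matrix A = [[-4, -2], [0, -2]].
Characteristic polynomial det(A - λI) = λ^2 + 6λ + 8 = 0.
Eigenvalues λ = -4, -2.
For λ=-4: (A-λI) row 1 is [0, -2], so an eigenvector is (1, 0).
For λ=-2: (A-λI) row 1 is [-2, -2], so an eigenvector is (-1, 1).
General solution: C_1e^(-4t)(1,0) + C_2e^(-2t)(-1,1).
Applying x_1(0)=-1, x_2(0)=4 gives C_1=3, C_2=4.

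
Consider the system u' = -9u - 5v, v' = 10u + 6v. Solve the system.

Coefficient matrix A = [[-9, -5], [10, 6]].
Characteristic polynomial det(A - λI) = λ^2 + 3λ - 4 = 0.
Eigenvalues λ = -4, 1.
For λ=-4: (A-λI) row 1 is [-5, -5], so an eigenvector is (-1, 1).
For λ=1: (A-λI) row 1 is [-10, -5], so an eigenvector is (1, -2).
General solution: c_1e^(-4t)(-1,1) + c_2e^(t)(1,-2).

u(t) = -c_1e^(-4t) + c_2e^(t), v(t) = c_1e^(-4t) - 2c_2e^(t)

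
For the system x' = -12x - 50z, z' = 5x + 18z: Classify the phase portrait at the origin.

A = [[-12,-50],[5,18]]; det(A-λI) = λ^2 - 6λ + 34.
λ = 3 ± 5i: positive real part.

unstable spiral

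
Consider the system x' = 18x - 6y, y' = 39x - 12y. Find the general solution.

Coefficient matrix A = [[18, -6], [39, -12]].
Characteristic polynomial det(A - λI) = λ^2 - 6λ + 18 = 0.
Eigenvalues λ = 3 ± 3i (complex conjugate pair).
For λ=3+3i: an eigenvector is (1,3) - i(-1,-2) = (1 + i, 3 + 2i).
A real fundamental pair from Re and Im of e^((3+3i)t)v: X_1 = e^(3t)(cos(3t)·(1,3) + sin(3t)·(-1,-2)), X_2 = e^(3t)(sin(3t)·(1,3) - cos(3t)·(-1,-2)).
General solution: K_1X_1 + K_2X_2.

x(t) = -K_1e^(3t)sin(3t) + K_1e^(3t)cos(3t) + K_2e^(3t)sin(3t) + K_2e^(3t)cos(3t), y(t) = -2K_1e^(3t)sin(3t) + 3K_1e^(3t)cos(3t) + 3K_2e^(3t)sin(3t) + 2K_2e^(3t)cos(3t)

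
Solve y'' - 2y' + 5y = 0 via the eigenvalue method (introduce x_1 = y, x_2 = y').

y(t) = C_1e^(t)cos(2t) + C_2e^(t)sin(2t)

Let x_1 = y, x_2 = y'. Then x_1' = x_2 and x_2' = -5x_1 + 2x_2.
A = [[0,1],[-5,2]]; det(A-λI) = λ^2 - 2λ + 5.
Eigenvalues λ = 1 ± 2i.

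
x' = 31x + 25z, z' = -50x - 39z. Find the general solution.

Coefficient matrix A = [[31, 25], [-50, -39]].
Characteristic polynomial det(A - λI) = λ^2 + 8λ + 41 = 0.
Eigenvalues λ = -4 ± 5i (complex conjugate pair).
For λ=-4+5i: an eigenvector is (2,-3) - i(-1,1) = (2 + i, -3 - i).
A real fundamental pair from Re and Im of e^((-4+5i)t)v: X_1 = e^(-4t)(cos(5t)·(2,-3) + sin(5t)·(-1,1)), X_2 = e^(-4t)(sin(5t)·(2,-3) - cos(5t)·(-1,1)).
General solution: C_1X_1 + C_2X_2.

x(t) = -C_1e^(-4t)sin(5t) + 2C_1e^(-4t)cos(5t) + 2C_2e^(-4t)sin(5t) + C_2e^(-4t)cos(5t), z(t) = C_1e^(-4t)sin(5t) - 3C_1e^(-4t)cos(5t) - 3C_2e^(-4t)sin(5t) - C_2e^(-4t)cos(5t)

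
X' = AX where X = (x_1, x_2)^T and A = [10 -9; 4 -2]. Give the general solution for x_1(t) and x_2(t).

x_1(t) = -3c_1e^(4t) - 3c_2te^(4t) + c_2e^(4t), x_2(t) = -2c_1e^(4t) - 2c_2te^(4t) + c_2e^(4t)

Coefficient matrix A = [[10, -9], [4, -2]].
Characteristic polynomial det(A - λI) = λ^2 - 8λ + 16 = 0.
Single eigenvalue λ = 4 with algebraic multiplicity 2.
Eigenvector v = (-3,-2); generalized eigenvector w with (A-λI)w=v is (1,1).
General solution: e^(4t)[c_1·v + c_2·(t·v + w)].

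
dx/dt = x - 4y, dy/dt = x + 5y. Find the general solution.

x(t) = -2K_1e^(3t) - 2K_2te^(3t) - 3K_2e^(3t), y(t) = K_1e^(3t) + K_2te^(3t) + 2K_2e^(3t)

Coefficient matrix A = [[1, -4], [1, 5]].
Characteristic polynomial det(A - λI) = λ^2 - 6λ + 9 = 0.
Single eigenvalue λ = 3 with algebraic multiplicity 2.
Eigenvector v = (-2,1); generalized eigenvector w with (A-λI)w=v is (-3,2).
General solution: e^(3t)[K_1·v + K_2·(t·v + w)].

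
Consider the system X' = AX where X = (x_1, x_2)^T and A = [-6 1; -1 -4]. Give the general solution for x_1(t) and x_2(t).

x_1(t) = C_1e^(-5t) + C_2te^(-5t) + 2C_2e^(-5t), x_2(t) = C_1e^(-5t) + C_2te^(-5t) + 3C_2e^(-5t)

Coefficient matrix A = [[-6, 1], [-1, -4]].
Characteristic polynomial det(A - λI) = λ^2 + 10λ + 25 = 0.
Single eigenvalue λ = -5 with algebraic multiplicity 2.
Eigenvector v = (1,1); generalized eigenvector w with (A-λI)w=v is (2,3).
General solution: e^(-5t)[C_1·v + C_2·(t·v + w)].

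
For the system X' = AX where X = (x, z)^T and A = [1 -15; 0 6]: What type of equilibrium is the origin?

A = [[1,-15],[0,6]]; det(A-λI) = λ^2 - 7λ + 6.
λ = 1, 6: both positive.

unstable node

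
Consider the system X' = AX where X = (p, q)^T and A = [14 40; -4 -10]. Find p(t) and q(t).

p(t) = -c_1e^(2t)sin(4t) + 3c_1e^(2t)cos(4t) + 3c_2e^(2t)sin(4t) + c_2e^(2t)cos(4t), q(t) = -c_1e^(2t)cos(4t) - c_2e^(2t)sin(4t)

Coefficient matrix A = [[14, 40], [-4, -10]].
Characteristic polynomial det(A - λI) = λ^2 - 4λ + 20 = 0.
Eigenvalues λ = 2 ± 4i (complex conjugate pair).
For λ=2+4i: an eigenvector is (3,-1) - i(-1,0) = (3 + i, -1).
A real fundamental pair from Re and Im of e^((2+4i)t)v: X_1 = e^(2t)(cos(4t)·(3,-1) + sin(4t)·(-1,0)), X_2 = e^(2t)(sin(4t)·(3,-1) - cos(4t)·(-1,0)).
General solution: c_1X_1 + c_2X_2.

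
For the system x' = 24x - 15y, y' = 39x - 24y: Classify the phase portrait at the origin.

A = [[24,-15],[39,-24]]; det(A-λI) = λ^2 + 9.
λ = 0 ± 3i: zero real part.

center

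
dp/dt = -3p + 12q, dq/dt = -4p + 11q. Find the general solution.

p(t) = 3C_1e^(5t) - 2C_2e^(3t), q(t) = 2C_1e^(5t) - C_2e^(3t)

Coefficient matrix A = [[-3, 12], [-4, 11]].
Characteristic polynomial det(A - λI) = λ^2 - 8λ + 15 = 0.
Eigenvalues λ = 5, 3.
For λ=5: (A-λI) row 1 is [-8, 12], so an eigenvector is (3, 2).
For λ=3: (A-λI) row 1 is [-6, 12], so an eigenvector is (-2, -1).
General solution: C_1e^(5t)(3,2) + C_2e^(3t)(-2,-1).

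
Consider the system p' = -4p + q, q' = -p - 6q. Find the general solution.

p(t) = c_1e^(-5t) + c_2te^(-5t) - 2c_2e^(-5t), q(t) = -c_1e^(-5t) - c_2te^(-5t) + 3c_2e^(-5t)

Coefficient matrix A = [[-4, 1], [-1, -6]].
Characteristic polynomial det(A - λI) = λ^2 + 10λ + 25 = 0.
Single eigenvalue λ = -5 with algebraic multiplicity 2.
Eigenvector v = (1,-1); generalized eigenvector w with (A-λI)w=v is (-2,3).
General solution: e^(-5t)[c_1·v + c_2·(t·v + w)].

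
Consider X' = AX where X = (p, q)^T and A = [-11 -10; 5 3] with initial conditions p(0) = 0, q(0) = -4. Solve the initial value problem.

Coefficient matrix A = [[-11, -10], [5, 3]].
Characteristic polynomial det(A - λI) = λ^2 + 8λ + 17 = 0.
Eigenvalues λ = -4 ± i (complex conjugate pair).
For λ=-4+i: an eigenvector is (1,-1) - i(3,-2) = (1 - 3i, -1 + 2i).
A real fundamental pair from Re and Im of e^((-4+i)t)v: X_1 = e^(-4t)(cos(t)·(1,-1) + sin(t)·(3,-2)), X_2 = e^(-4t)(sin(t)·(1,-1) - cos(t)·(3,-2)).
General solution: c_1X_1 + c_2X_2.
Applying p(0)=0, q(0)=-4 gives c_1=12, c_2=4.

p(t) = 40e^(-4t)sin(t), q(t) = -28e^(-4t)sin(t) - 4e^(-4t)cos(t)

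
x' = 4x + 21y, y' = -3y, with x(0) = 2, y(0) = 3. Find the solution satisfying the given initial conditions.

Coefficient matrix A = [[4, 21], [0, -3]].
Characteristic polynomial det(A - λI) = λ^2 - λ - 12 = 0.
Eigenvalues λ = 4, -3.
For λ=4: (A-λI) row 1 is [0, 21], so an eigenvector is (1, 0).
For λ=-3: (A-λI) row 1 is [7, 21], so an eigenvector is (3, -1).
General solution: K_1e^(4t)(1,0) + K_2e^(-3t)(3,-1).
Applying x(0)=2, y(0)=3 gives K_1=11, K_2=-3.

x(t) = 11e^(4t) - 9e^(-3t), y(t) = 3e^(-3t)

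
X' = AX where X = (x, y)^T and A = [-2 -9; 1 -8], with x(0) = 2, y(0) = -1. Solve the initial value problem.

Coefficient matrix A = [[-2, -9], [1, -8]].
Characteristic polynomial det(A - λI) = λ^2 + 10λ + 25 = 0.
Single eigenvalue λ = -5 with algebraic multiplicity 2.
Eigenvector v = (3,1); generalized eigenvector w with (A-λI)w=v is (1,0).
General solution: e^(-5t)[K_1·v + K_2·(t·v + w)].
Applying x(0)=2, y(0)=-1 gives K_1=-1, K_2=5.

x(t) = 15te^(-5t) + 2e^(-5t), y(t) = 5te^(-5t) - e^(-5t)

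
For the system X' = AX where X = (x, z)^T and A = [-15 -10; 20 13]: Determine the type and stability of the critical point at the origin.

stable spiral

A = [[-15,-10],[20,13]]; det(A-λI) = λ^2 + 2λ + 5.
λ = -1 ± 2i: negative real part.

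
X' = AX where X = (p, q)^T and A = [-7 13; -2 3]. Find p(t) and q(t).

Coefficient matrix A = [[-7, 13], [-2, 3]].
Characteristic polynomial det(A - λI) = λ^2 + 4λ + 5 = 0.
Eigenvalues λ = -2 ± i (complex conjugate pair).
For λ=-2+i: an eigenvector is (3,1) - i(-2,-1) = (3 + 2i, 1 + i).
A real fundamental pair from Re and Im of e^((-2+i)t)v: X_1 = e^(-2t)(cos(t)·(3,1) + sin(t)·(-2,-1)), X_2 = e^(-2t)(sin(t)·(3,1) - cos(t)·(-2,-1)).
General solution: K_1X_1 + K_2X_2.

p(t) = -2K_1e^(-2t)sin(t) + 3K_1e^(-2t)cos(t) + 3K_2e^(-2t)sin(t) + 2K_2e^(-2t)cos(t), q(t) = -K_1e^(-2t)sin(t) + K_1e^(-2t)cos(t) + K_2e^(-2t)sin(t) + K_2e^(-2t)cos(t)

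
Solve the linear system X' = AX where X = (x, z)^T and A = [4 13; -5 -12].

x(t) = 3c_1e^(-4t)sin(t) + 2c_1e^(-4t)cos(t) + 2c_2e^(-4t)sin(t) - 3c_2e^(-4t)cos(t), z(t) = -2c_1e^(-4t)sin(t) - c_1e^(-4t)cos(t) - c_2e^(-4t)sin(t) + 2c_2e^(-4t)cos(t)

Coefficient matrix A = [[4, 13], [-5, -12]].
Characteristic polynomial det(A - λI) = λ^2 + 8λ + 17 = 0.
Eigenvalues λ = -4 ± i (complex conjugate pair).
For λ=-4+i: an eigenvector is (2,-1) - i(3,-2) = (2 - 3i, -1 + 2i).
A real fundamental pair from Re and Im of e^((-4+i)t)v: X_1 = e^(-4t)(cos(t)·(2,-1) + sin(t)·(3,-2)), X_2 = e^(-4t)(sin(t)·(2,-1) - cos(t)·(3,-2)).
General solution: c_1X_1 + c_2X_2.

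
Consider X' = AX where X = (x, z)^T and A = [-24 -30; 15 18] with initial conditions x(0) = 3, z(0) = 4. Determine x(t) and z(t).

Coefficient matrix A = [[-24, -30], [15, 18]].
Characteristic polynomial det(A - λI) = λ^2 + 6λ + 18 = 0.
Eigenvalues λ = -3 ± 3i (complex conjugate pair).
For λ=-3+3i: an eigenvector is (-1,1) - i(-3,2) = (-1 + 3i, 1 - 2i).
A real fundamental pair from Re and Im of e^((-3+3i)t)v: X_1 = e^(-3t)(cos(3t)·(-1,1) + sin(3t)·(-3,2)), X_2 = e^(-3t)(sin(3t)·(-1,1) - cos(3t)·(-3,2)).
General solution: K_1X_1 + K_2X_2.
Applying x(0)=3, z(0)=4 gives K_1=18, K_2=7.

x(t) = -61e^(-3t)sin(3t) + 3e^(-3t)cos(3t), z(t) = 43e^(-3t)sin(3t) + 4e^(-3t)cos(3t)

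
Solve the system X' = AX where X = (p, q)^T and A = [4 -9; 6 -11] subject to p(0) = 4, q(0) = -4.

p(t) = 24e^(-2t) - 20e^(-5t), q(t) = 16e^(-2t) - 20e^(-5t)

Coefficient matrix A = [[4, -9], [6, -11]].
Characteristic polynomial det(A - λI) = λ^2 + 7λ + 10 = 0.
Eigenvalues λ = -5, -2.
For λ=-5: (A-λI) row 1 is [9, -9], so an eigenvector is (1, 1).
For λ=-2: (A-λI) row 1 is [6, -9], so an eigenvector is (3, 2).
General solution: K_1e^(-5t)(1,1) + K_2e^(-2t)(3,2).
Applying p(0)=4, q(0)=-4 gives K_1=-20, K_2=8.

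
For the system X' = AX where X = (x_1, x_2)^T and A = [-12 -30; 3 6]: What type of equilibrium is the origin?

A = [[-12,-30],[3,6]]; det(A-λI) = λ^2 + 6λ + 18.
λ = -3 ± 3i: negative real part.

stable spiral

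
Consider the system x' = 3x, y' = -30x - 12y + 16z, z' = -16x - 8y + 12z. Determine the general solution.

x(t) = c_1e^(3t), y(t) = -2c_1e^(3t) - 2c_2e^(-4t) + c_3e^(4t), z(t) = -c_2e^(-4t) + c_3e^(4t)

Coefficient matrix A = [[3, 0, 0], [-30, -12, 16], [-16, -8, 12]].
det(A - λI) = 0 gives eigenvalues λ = 3, -4, 4.
For λ=3: eigenvector (1,-2,0).
For λ=-4: eigenvector (0,-2,-1).
For λ=4: eigenvector (0,1,1).
General solution: c_1e^(3t)(1,-2,0) + c_2e^(-4t)(0,-2,-1) + c_3e^(4t)(0,1,1).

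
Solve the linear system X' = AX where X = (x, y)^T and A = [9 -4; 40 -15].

Coefficient matrix A = [[9, -4], [40, -15]].
Characteristic polynomial det(A - λI) = λ^2 + 6λ + 25 = 0.
Eigenvalues λ = -3 ± 4i (complex conjugate pair).
For λ=-3+4i: an eigenvector is (-1,-3) - i(0,-1) = (-1, -3 + i).
A real fundamental pair from Re and Im of e^((-3+4i)t)v: X_1 = e^(-3t)(cos(4t)·(-1,-3) + sin(4t)·(0,-1)), X_2 = e^(-3t)(sin(4t)·(-1,-3) - cos(4t)·(0,-1)).
General solution: C_1X_1 + C_2X_2.

x(t) = -C_1e^(-3t)cos(4t) - C_2e^(-3t)sin(4t), y(t) = -C_1e^(-3t)sin(4t) - 3C_1e^(-3t)cos(4t) - 3C_2e^(-3t)sin(4t) + C_2e^(-3t)cos(4t)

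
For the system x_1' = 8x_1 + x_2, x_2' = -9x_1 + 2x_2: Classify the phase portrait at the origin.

unstable improper node

A = [[8,1],[-9,2]]; det(A-λI) = λ^2 - 10λ + 25.
repeated λ = 5 with a single eigenvector.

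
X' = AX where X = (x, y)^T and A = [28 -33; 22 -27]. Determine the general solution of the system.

x(t) = 3c_1e^(6t) + c_2e^(-5t), y(t) = 2c_1e^(6t) + c_2e^(-5t)

Coefficient matrix A = [[28, -33], [22, -27]].
Characteristic polynomial det(A - λI) = λ^2 - λ - 30 = 0.
Eigenvalues λ = 6, -5.
For λ=6: (A-λI) row 1 is [22, -33], so an eigenvector is (3, 2).
For λ=-5: (A-λI) row 1 is [33, -33], so an eigenvector is (1, 1).
General solution: c_1e^(6t)(3,2) + c_2e^(-5t)(1,1).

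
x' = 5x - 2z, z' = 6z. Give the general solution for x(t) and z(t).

x(t) = -c_1e^(5t) + 2c_2e^(6t), z(t) = -c_2e^(6t)

Coefficient matrix A = [[5, -2], [0, 6]].
Characteristic polynomial det(A - λI) = λ^2 - 11λ + 30 = 0.
Eigenvalues λ = 5, 6.
For λ=5: (A-λI) row 1 is [0, -2], so an eigenvector is (-1, 0).
For λ=6: (A-λI) row 1 is [-1, -2], so an eigenvector is (2, -1).
General solution: c_1e^(5t)(-1,0) + c_2e^(6t)(2,-1).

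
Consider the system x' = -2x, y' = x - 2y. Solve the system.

x(t) = -c_2e^(-2t), y(t) = -c_1e^(-2t) - c_2te^(-2t) + 3c_2e^(-2t)

Coefficient matrix A = [[-2, 0], [1, -2]].
Characteristic polynomial det(A - λI) = λ^2 + 4λ + 4 = 0.
Single eigenvalue λ = -2 with algebraic multiplicity 2.
Eigenvector v = (0,-1); generalized eigenvector w with (A-λI)w=v is (-1,3).
General solution: e^(-2t)[c_1·v + c_2·(t·v + w)].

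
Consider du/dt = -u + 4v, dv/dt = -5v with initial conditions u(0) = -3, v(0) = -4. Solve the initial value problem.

u(t) = -7e^(-t) + 4e^(-5t), v(t) = -4e^(-5t)

Coefficient matrix A = [[-1, 4], [0, -5]].
Characteristic polynomial det(A - λI) = λ^2 + 6λ + 5 = 0.
Eigenvalues λ = -1, -5.
For λ=-1: (A-λI) row 1 is [0, 4], so an eigenvector is (-1, 0).
For λ=-5: (A-λI) row 1 is [4, 4], so an eigenvector is (-1, 1).
General solution: C_1e^(-t)(-1,0) + C_2e^(-5t)(-1,1).
Applying u(0)=-3, v(0)=-4 gives C_1=7, C_2=-4.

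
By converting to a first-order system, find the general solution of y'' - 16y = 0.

y(t) = C_1e^(-4t) + C_2e^(4t)

Let x_1 = y, x_2 = y'. Then x_1' = x_2 and x_2' = 16x_1.
A = [[0,1],[16,0]]; det(A-λI) = λ^2 - 16.
Eigenvalues λ = -4, 4 with eigenvectors (1,-4), (1,4).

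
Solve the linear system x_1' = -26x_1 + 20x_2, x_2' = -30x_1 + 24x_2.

Coefficient matrix A = [[-26, 20], [-30, 24]].
Characteristic polynomial det(A - λI) = λ^2 + 2λ - 24 = 0.
Eigenvalues λ = 4, -6.
For λ=4: (A-λI) row 1 is [-30, 20], so an eigenvector is (2, 3).
For λ=-6: (A-λI) row 1 is [-20, 20], so an eigenvector is (1, 1).
General solution: C_1e^(4t)(2,3) + C_2e^(-6t)(1,1).

x_1(t) = 2C_1e^(4t) + C_2e^(-6t), x_2(t) = 3C_1e^(4t) + C_2e^(-6t)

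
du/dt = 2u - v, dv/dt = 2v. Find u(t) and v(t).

u(t) = C_1e^(2t) + C_2te^(2t) - 3C_2e^(2t), v(t) = -C_2e^(2t)

Coefficient matrix A = [[2, -1], [0, 2]].
Characteristic polynomial det(A - λI) = λ^2 - 4λ + 4 = 0.
Single eigenvalue λ = 2 with algebraic multiplicity 2.
Eigenvector v = (1,0); generalized eigenvector w with (A-λI)w=v is (-3,-1).
General solution: e^(2t)[C_1·v + C_2·(t·v + w)].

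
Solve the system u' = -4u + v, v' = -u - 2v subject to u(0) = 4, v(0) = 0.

u(t) = -4te^(-3t) + 4e^(-3t), v(t) = -4te^(-3t)

Coefficient matrix A = [[-4, 1], [-1, -2]].
Characteristic polynomial det(A - λI) = λ^2 + 6λ + 9 = 0.
Single eigenvalue λ = -3 with algebraic multiplicity 2.
Eigenvector v = (-1,-1); generalized eigenvector w with (A-λI)w=v is (-2,-3).
General solution: e^(-3t)[c_1·v + c_2·(t·v + w)].
Applying u(0)=4, v(0)=0 gives c_1=-12, c_2=4.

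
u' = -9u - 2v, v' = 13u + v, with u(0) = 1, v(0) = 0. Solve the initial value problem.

Coefficient matrix A = [[-9, -2], [13, 1]].
Characteristic polynomial det(A - λI) = λ^2 + 8λ + 17 = 0.
Eigenvalues λ = -4 ± i (complex conjugate pair).
For λ=-4+i: an eigenvector is (1,-2) - i(-1,3) = (1 + i, -2 - 3i).
A real fundamental pair from Re and Im of e^((-4+i)t)v: X_1 = e^(-4t)(cos(t)·(1,-2) + sin(t)·(-1,3)), X_2 = e^(-4t)(sin(t)·(1,-2) - cos(t)·(-1,3)).
General solution: C_1X_1 + C_2X_2.
Applying u(0)=1, v(0)=0 gives C_1=3, C_2=-2.

u(t) = -5e^(-4t)sin(t) + e^(-4t)cos(t), v(t) = 13e^(-4t)sin(t)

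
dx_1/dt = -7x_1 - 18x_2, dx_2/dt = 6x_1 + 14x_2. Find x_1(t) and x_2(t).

x_1(t) = -2C_1e^(2t) + 3C_2e^(5t), x_2(t) = C_1e^(2t) - 2C_2e^(5t)

Coefficient matrix A = [[-7, -18], [6, 14]].
Characteristic polynomial det(A - λI) = λ^2 - 7λ + 10 = 0.
Eigenvalues λ = 2, 5.
For λ=2: (A-λI) row 1 is [-9, -18], so an eigenvector is (-2, 1).
For λ=5: (A-λI) row 1 is [-12, -18], so an eigenvector is (3, -2).
General solution: C_1e^(2t)(-2,1) + C_2e^(5t)(3,-2).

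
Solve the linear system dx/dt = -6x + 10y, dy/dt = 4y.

Coefficient matrix A = [[-6, 10], [0, 4]].
Characteristic polynomial det(A - λI) = λ^2 + 2λ - 24 = 0.
Eigenvalues λ = 4, -6.
For λ=4: (A-λI) row 1 is [-10, 10], so an eigenvector is (1, 1).
For λ=-6: (A-λI) row 1 is [0, 10], so an eigenvector is (-1, 0).
General solution: K_1e^(4t)(1,1) + K_2e^(-6t)(-1,0).

x(t) = K_1e^(4t) - K_2e^(-6t), y(t) = K_1e^(4t)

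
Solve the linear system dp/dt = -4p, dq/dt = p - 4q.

p(t) = c_2e^(-4t), q(t) = c_1e^(-4t) + c_2te^(-4t) + 2c_2e^(-4t)

Coefficient matrix A = [[-4, 0], [1, -4]].
Characteristic polynomial det(A - λI) = λ^2 + 8λ + 16 = 0.
Single eigenvalue λ = -4 with algebraic multiplicity 2.
Eigenvector v = (0,1); generalized eigenvector w with (A-λI)w=v is (1,2).
General solution: e^(-4t)[c_1·v + c_2·(t·v + w)].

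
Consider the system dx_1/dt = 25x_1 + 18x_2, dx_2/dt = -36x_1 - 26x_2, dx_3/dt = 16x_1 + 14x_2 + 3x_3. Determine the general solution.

Coefficient matrix A = [[25, 18, 0], [-36, -26, 0], [16, 14, 3]].
det(A - λI) = 0 gives eigenvalues λ = 1, -2, 3.
For λ=1: eigenvector (-3,4,-4).
For λ=-2: eigenvector (2,-3,2).
For λ=3: eigenvector (0,0,1).
General solution: K_1e^(t)(-3,4,-4) + K_2e^(-2t)(2,-3,2) + K_3e^(3t)(0,0,1).

x_1(t) = -3K_1e^(t) + 2K_2e^(-2t), x_2(t) = 4K_1e^(t) - 3K_2e^(-2t), x_3(t) = -4K_1e^(t) + 2K_2e^(-2t) + K_3e^(3t)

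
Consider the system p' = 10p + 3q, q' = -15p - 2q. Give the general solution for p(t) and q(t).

p(t) = c_1e^(4t)sin(3t) - c_2e^(4t)cos(3t), q(t) = -2c_1e^(4t)sin(3t) + c_1e^(4t)cos(3t) + c_2e^(4t)sin(3t) + 2c_2e^(4t)cos(3t)

Coefficient matrix A = [[10, 3], [-15, -2]].
Characteristic polynomial det(A - λI) = λ^2 - 8λ + 25 = 0.
Eigenvalues λ = 4 ± 3i (complex conjugate pair).
For λ=4+3i: an eigenvector is (0,1) - i(1,-2) = (0 - i, 1 + 2i).
A real fundamental pair from Re and Im of e^((4+3i)t)v: X_1 = e^(4t)(cos(3t)·(0,1) + sin(3t)·(1,-2)), X_2 = e^(4t)(sin(3t)·(0,1) - cos(3t)·(1,-2)).
General solution: c_1X_1 + c_2X_2.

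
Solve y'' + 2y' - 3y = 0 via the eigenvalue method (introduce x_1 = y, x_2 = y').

y(t) = c_1e^(-3t) + c_2e^(t)

Let x_1 = y, x_2 = y'. Then x_1' = x_2 and x_2' = 3x_1 - 2x_2.
A = [[0,1],[3,-2]]; det(A-λI) = λ^2 + 2λ - 3.
Eigenvalues λ = -3, 1 with eigenvectors (1,-3), (1,1).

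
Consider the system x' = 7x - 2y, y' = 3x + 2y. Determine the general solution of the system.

Coefficient matrix A = [[7, -2], [3, 2]].
Characteristic polynomial det(A - λI) = λ^2 - 9λ + 20 = 0.
Eigenvalues λ = 5, 4.
For λ=5: (A-λI) row 1 is [2, -2], so an eigenvector is (-1, -1).
For λ=4: (A-λI) row 1 is [3, -2], so an eigenvector is (-2, -3).
General solution: K_1e^(5t)(-1,-1) + K_2e^(4t)(-2,-3).

x(t) = -K_1e^(5t) - 2K_2e^(4t), y(t) = -K_1e^(5t) - 3K_2e^(4t)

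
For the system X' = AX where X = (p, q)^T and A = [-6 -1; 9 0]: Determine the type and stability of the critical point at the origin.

A = [[-6,-1],[9,0]]; det(A-λI) = λ^2 + 6λ + 9.
repeated λ = -3 with a single eigenvector.

stable improper node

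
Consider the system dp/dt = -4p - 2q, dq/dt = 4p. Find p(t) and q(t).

Coefficient matrix A = [[-4, -2], [4, 0]].
Characteristic polynomial det(A - λI) = λ^2 + 4λ + 8 = 0.
Eigenvalues λ = -2 ± 2i (complex conjugate pair).
For λ=-2+2i: an eigenvector is (0,-1) - i(1,-1) = (0 - i, -1 + i).
A real fundamental pair from Re and Im of e^((-2+2i)t)v: X_1 = e^(-2t)(cos(2t)·(0,-1) + sin(2t)·(1,-1)), X_2 = e^(-2t)(sin(2t)·(0,-1) - cos(2t)·(1,-1)).
General solution: C_1X_1 + C_2X_2.

p(t) = C_1e^(-2t)sin(2t) - C_2e^(-2t)cos(2t), q(t) = -C_1e^(-2t)sin(2t) - C_1e^(-2t)cos(2t) - C_2e^(-2t)sin(2t) + C_2e^(-2t)cos(2t)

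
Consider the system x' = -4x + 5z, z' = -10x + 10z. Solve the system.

x(t) = -K_1e^(3t)sin(t) - 2K_1e^(3t)cos(t) - 2K_2e^(3t)sin(t) + K_2e^(3t)cos(t), z(t) = -K_1e^(3t)sin(t) - 3K_1e^(3t)cos(t) - 3K_2e^(3t)sin(t) + K_2e^(3t)cos(t)

Coefficient matrix A = [[-4, 5], [-10, 10]].
Characteristic polynomial det(A - λI) = λ^2 - 6λ + 10 = 0.
Eigenvalues λ = 3 ± i (complex conjugate pair).
For λ=3+i: an eigenvector is (-2,-3) - i(-1,-1) = (-2 + i, -3 + i).
A real fundamental pair from Re and Im of e^((3+i)t)v: X_1 = e^(3t)(cos(t)·(-2,-3) + sin(t)·(-1,-1)), X_2 = e^(3t)(sin(t)·(-2,-3) - cos(t)·(-1,-1)).
General solution: K_1X_1 + K_2X_2.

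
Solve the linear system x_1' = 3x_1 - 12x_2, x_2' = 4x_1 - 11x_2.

Coefficient matrix A = [[3, -12], [4, -11]].
Characteristic polynomial det(A - λI) = λ^2 + 8λ + 15 = 0.
Eigenvalues λ = -5, -3.
For λ=-5: (A-λI) row 1 is [8, -12], so an eigenvector is (-3, -2).
For λ=-3: (A-λI) row 1 is [6, -12], so an eigenvector is (-2, -1).
General solution: C_1e^(-5t)(-3,-2) + C_2e^(-3t)(-2,-1).

x_1(t) = -3C_1e^(-5t) - 2C_2e^(-3t), x_2(t) = -2C_1e^(-5t) - C_2e^(-3t)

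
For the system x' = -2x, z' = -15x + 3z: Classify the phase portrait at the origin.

A = [[-2,0],[-15,3]]; det(A-λI) = λ^2 - λ - 6.
λ = -2, 3: opposite signs.

saddle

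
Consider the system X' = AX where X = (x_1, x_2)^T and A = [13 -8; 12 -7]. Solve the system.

x_1(t) = -2K_1e^(t) + K_2e^(5t), x_2(t) = -3K_1e^(t) + K_2e^(5t)

Coefficient matrix A = [[13, -8], [12, -7]].
Characteristic polynomial det(A - λI) = λ^2 - 6λ + 5 = 0.
Eigenvalues λ = 1, 5.
For λ=1: (A-λI) row 1 is [12, -8], so an eigenvector is (-2, -3).
For λ=5: (A-λI) row 1 is [8, -8], so an eigenvector is (1, 1).
General solution: K_1e^(t)(-2,-3) + K_2e^(5t)(1,1).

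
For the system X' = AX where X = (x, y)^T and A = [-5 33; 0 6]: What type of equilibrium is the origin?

saddle

A = [[-5,33],[0,6]]; det(A-λI) = λ^2 - λ - 30.
λ = 6, -5: opposite signs.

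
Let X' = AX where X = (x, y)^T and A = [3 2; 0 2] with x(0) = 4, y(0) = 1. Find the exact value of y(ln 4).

A = [[3,2],[0,2]]; eigenvalues λ = 2, 3.
Eigenvectors: (2,-1) for λ=2, (1,0) for λ=3.
From the initial condition, c_1 = -1, c_2 = 6.
y(ln 4) = (-1)(4^2)(-1) + (6)(4^3)(0) = 16.

16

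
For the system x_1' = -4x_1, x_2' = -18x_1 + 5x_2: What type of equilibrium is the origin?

saddle

A = [[-4,0],[-18,5]]; det(A-λI) = λ^2 - λ - 20.
λ = 5, -4: opposite signs.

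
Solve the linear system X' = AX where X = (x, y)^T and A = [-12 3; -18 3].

Coefficient matrix A = [[-12, 3], [-18, 3]].
Characteristic polynomial det(A - λI) = λ^2 + 9λ + 18 = 0.
Eigenvalues λ = -3, -6.
For λ=-3: (A-λI) row 1 is [-9, 3], so an eigenvector is (1, 3).
For λ=-6: (A-λI) row 1 is [-6, 3], so an eigenvector is (-1, -2).
General solution: c_1e^(-3t)(1,3) + c_2e^(-6t)(-1,-2).

x(t) = c_1e^(-3t) - c_2e^(-6t), y(t) = 3c_1e^(-3t) - 2c_2e^(-6t)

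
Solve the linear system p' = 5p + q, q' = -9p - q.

Coefficient matrix A = [[5, 1], [-9, -1]].
Characteristic polynomial det(A - λI) = λ^2 - 4λ + 4 = 0.
Single eigenvalue λ = 2 with algebraic multiplicity 2.
Eigenvector v = (-1,3); generalized eigenvector w with (A-λI)w=v is (-1,2).
General solution: e^(2t)[C_1·v + C_2·(t·v + w)].

p(t) = -C_1e^(2t) - C_2te^(2t) - C_2e^(2t), q(t) = 3C_1e^(2t) + 3C_2te^(2t) + 2C_2e^(2t)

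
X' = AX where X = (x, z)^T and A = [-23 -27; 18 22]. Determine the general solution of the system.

Coefficient matrix A = [[-23, -27], [18, 22]].
Characteristic polynomial det(A - λI) = λ^2 + λ - 20 = 0.
Eigenvalues λ = 4, -5.
For λ=4: (A-λI) row 1 is [-27, -27], so an eigenvector is (-1, 1).
For λ=-5: (A-λI) row 1 is [-18, -27], so an eigenvector is (3, -2).
General solution: K_1e^(4t)(-1,1) + K_2e^(-5t)(3,-2).

x(t) = -K_1e^(4t) + 3K_2e^(-5t), z(t) = K_1e^(4t) - 2K_2e^(-5t)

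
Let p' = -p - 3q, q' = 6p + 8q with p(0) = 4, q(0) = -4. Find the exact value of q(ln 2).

-16

A = [[-1,-3],[6,8]]; eigenvalues λ = 2, 5.
Eigenvectors: (-1,1) for λ=2, (1,-2) for λ=5.
From the initial condition, c_1 = -4, c_2 = 0.
q(ln 2) = (-4)(2^2)(1) + (0)(2^5)(-2) = -16.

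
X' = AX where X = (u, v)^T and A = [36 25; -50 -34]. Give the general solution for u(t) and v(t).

u(t) = C_1e^(t)sin(5t) - 2C_1e^(t)cos(5t) - 2C_2e^(t)sin(5t) - C_2e^(t)cos(5t), v(t) = -C_1e^(t)sin(5t) + 3C_1e^(t)cos(5t) + 3C_2e^(t)sin(5t) + C_2e^(t)cos(5t)

Coefficient matrix A = [[36, 25], [-50, -34]].
Characteristic polynomial det(A - λI) = λ^2 - 2λ + 26 = 0.
Eigenvalues λ = 1 ± 5i (complex conjugate pair).
For λ=1+5i: an eigenvector is (-2,3) - i(1,-1) = (-2 - i, 3 + i).
A real fundamental pair from Re and Im of e^((1+5i)t)v: X_1 = e^(t)(cos(5t)·(-2,3) + sin(5t)·(1,-1)), X_2 = e^(t)(sin(5t)·(-2,3) - cos(5t)·(1,-1)).
General solution: C_1X_1 + C_2X_2.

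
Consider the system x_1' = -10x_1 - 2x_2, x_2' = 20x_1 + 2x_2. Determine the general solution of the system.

x_1(t) = c_1e^(-4t)sin(2t) - c_2e^(-4t)cos(2t), x_2(t) = -3c_1e^(-4t)sin(2t) - c_1e^(-4t)cos(2t) - c_2e^(-4t)sin(2t) + 3c_2e^(-4t)cos(2t)

Coefficient matrix A = [[-10, -2], [20, 2]].
Characteristic polynomial det(A - λI) = λ^2 + 8λ + 20 = 0.
Eigenvalues λ = -4 ± 2i (complex conjugate pair).
For λ=-4+2i: an eigenvector is (0,-1) - i(1,-3) = (0 - i, -1 + 3i).
A real fundamental pair from Re and Im of e^((-4+2i)t)v: X_1 = e^(-4t)(cos(2t)·(0,-1) + sin(2t)·(1,-3)), X_2 = e^(-4t)(sin(2t)·(0,-1) - cos(2t)·(1,-3)).
General solution: c_1X_1 + c_2X_2.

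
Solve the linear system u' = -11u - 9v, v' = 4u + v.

Coefficient matrix A = [[-11, -9], [4, 1]].
Characteristic polynomial det(A - λI) = λ^2 + 10λ + 25 = 0.
Single eigenvalue λ = -5 with algebraic multiplicity 2.
Eigenvector v = (-3,2); generalized eigenvector w with (A-λI)w=v is (2,-1).
General solution: e^(-5t)[K_1·v + K_2·(t·v + w)].

u(t) = -3K_1e^(-5t) - 3K_2te^(-5t) + 2K_2e^(-5t), v(t) = 2K_1e^(-5t) + 2K_2te^(-5t) - K_2e^(-5t)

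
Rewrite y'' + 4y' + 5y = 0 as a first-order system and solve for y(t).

Let x_1 = y, x_2 = y'. Then x_1' = x_2 and x_2' = -5x_1 - 4x_2.
A = [[0,1],[-5,-4]]; det(A-λI) = λ^2 + 4λ + 5.
Eigenvalues λ = -2 ± i.

y(t) = C_1e^(-2t)cos(t) + C_2e^(-2t)sin(t)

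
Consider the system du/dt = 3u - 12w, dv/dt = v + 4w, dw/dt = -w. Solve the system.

u(t) = K_1e^(3t) + 3K_3e^(-t), v(t) = K_2e^(t) - 2K_3e^(-t), w(t) = K_3e^(-t)

Coefficient matrix A = [[3, 0, -12], [0, 1, 4], [0, 0, -1]].
det(A - λI) = 0 gives eigenvalues λ = 3, 1, -1.
For λ=3: eigenvector (1,0,0).
For λ=1: eigenvector (0,1,0).
For λ=-1: eigenvector (3,-2,1).
General solution: K_1e^(3t)(1,0,0) + K_2e^(t)(0,1,0) + K_3e^(-t)(3,-2,1).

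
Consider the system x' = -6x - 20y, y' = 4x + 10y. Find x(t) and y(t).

x(t) = -2K_1e^(2t)sin(4t) + K_1e^(2t)cos(4t) + K_2e^(2t)sin(4t) + 2K_2e^(2t)cos(4t), y(t) = K_1e^(2t)sin(4t) - K_2e^(2t)cos(4t)

Coefficient matrix A = [[-6, -20], [4, 10]].
Characteristic polynomial det(A - λI) = λ^2 - 4λ + 20 = 0.
Eigenvalues λ = 2 ± 4i (complex conjugate pair).
For λ=2+4i: an eigenvector is (1,0) - i(-2,1) = (1 + 2i, 0 - i).
A real fundamental pair from Re and Im of e^((2+4i)t)v: X_1 = e^(2t)(cos(4t)·(1,0) + sin(4t)·(-2,1)), X_2 = e^(2t)(sin(4t)·(1,0) - cos(4t)·(-2,1)).
General solution: K_1X_1 + K_2X_2.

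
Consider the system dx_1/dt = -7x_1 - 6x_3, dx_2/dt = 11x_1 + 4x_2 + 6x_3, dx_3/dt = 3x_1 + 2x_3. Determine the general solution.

x_1(t) = -K_1e^(-t) - 2K_2e^(-4t), x_2(t) = K_1e^(-t) + 2K_2e^(-4t) + K_3e^(4t), x_3(t) = K_1e^(-t) + K_2e^(-4t)

Coefficient matrix A = [[-7, 0, -6], [11, 4, 6], [3, 0, 2]].
det(A - λI) = 0 gives eigenvalues λ = -1, -4, 4.
For λ=-1: eigenvector (-1,1,1).
For λ=-4: eigenvector (-2,2,1).
For λ=4: eigenvector (0,1,0).
General solution: K_1e^(-t)(-1,1,1) + K_2e^(-4t)(-2,2,1) + K_3e^(4t)(0,1,0).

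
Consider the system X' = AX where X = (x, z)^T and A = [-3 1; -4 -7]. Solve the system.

Coefficient matrix A = [[-3, 1], [-4, -7]].
Characteristic polynomial det(A - λI) = λ^2 + 10λ + 25 = 0.
Single eigenvalue λ = -5 with algebraic multiplicity 2.
Eigenvector v = (1,-2); generalized eigenvector w with (A-λI)w=v is (1,-1).
General solution: e^(-5t)[C_1·v + C_2·(t·v + w)].

x(t) = C_1e^(-5t) + C_2te^(-5t) + C_2e^(-5t), z(t) = -2C_1e^(-5t) - 2C_2te^(-5t) - C_2e^(-5t)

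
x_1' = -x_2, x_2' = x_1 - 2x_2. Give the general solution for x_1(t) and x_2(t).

x_1(t) = c_1e^(-t) + c_2te^(-t) + 3c_2e^(-t), x_2(t) = c_1e^(-t) + c_2te^(-t) + 2c_2e^(-t)

Coefficient matrix A = [[0, -1], [1, -2]].
Characteristic polynomial det(A - λI) = λ^2 + 2λ + 1 = 0.
Single eigenvalue λ = -1 with algebraic multiplicity 2.
Eigenvector v = (1,1); generalized eigenvector w with (A-λI)w=v is (3,2).
General solution: e^(-t)[c_1·v + c_2·(t·v + w)].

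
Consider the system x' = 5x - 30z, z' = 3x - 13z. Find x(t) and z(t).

Coefficient matrix A = [[5, -30], [3, -13]].
Characteristic polynomial det(A - λI) = λ^2 + 8λ + 25 = 0.
Eigenvalues λ = -4 ± 3i (complex conjugate pair).
For λ=-4+3i: an eigenvector is (-3,-1) - i(1,0) = (-3 - i, -1).
A real fundamental pair from Re and Im of e^((-4+3i)t)v: X_1 = e^(-4t)(cos(3t)·(-3,-1) + sin(3t)·(1,0)), X_2 = e^(-4t)(sin(3t)·(-3,-1) - cos(3t)·(1,0)).
General solution: C_1X_1 + C_2X_2.

x(t) = C_1e^(-4t)sin(3t) - 3C_1e^(-4t)cos(3t) - 3C_2e^(-4t)sin(3t) - C_2e^(-4t)cos(3t), z(t) = -C_1e^(-4t)cos(3t) - C_2e^(-4t)sin(3t)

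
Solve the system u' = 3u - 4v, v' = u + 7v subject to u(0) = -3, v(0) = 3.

Coefficient matrix A = [[3, -4], [1, 7]].
Characteristic polynomial det(A - λI) = λ^2 - 10λ + 25 = 0.
Single eigenvalue λ = 5 with algebraic multiplicity 2.
Eigenvector v = (2,-1); generalized eigenvector w with (A-λI)w=v is (1,-1).
General solution: e^(5t)[C_1·v + C_2·(t·v + w)].
Applying u(0)=-3, v(0)=3 gives C_1=0, C_2=-3.

u(t) = -6te^(5t) - 3e^(5t), v(t) = 3te^(5t) + 3e^(5t)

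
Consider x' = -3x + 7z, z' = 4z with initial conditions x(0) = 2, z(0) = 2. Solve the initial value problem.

x(t) = 2e^(4t), z(t) = 2e^(4t)

Coefficient matrix A = [[-3, 7], [0, 4]].
Characteristic polynomial det(A - λI) = λ^2 - λ - 12 = 0.
Eigenvalues λ = 4, -3.
For λ=4: (A-λI) row 1 is [-7, 7], so an eigenvector is (-1, -1).
For λ=-3: (A-λI) row 1 is [0, 7], so an eigenvector is (1, 0).
General solution: C_1e^(4t)(-1,-1) + C_2e^(-3t)(1,0).
Applying x(0)=2, z(0)=2 gives C_1=-2, C_2=0.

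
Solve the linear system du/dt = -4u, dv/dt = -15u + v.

u(t) = c_1e^(-4t), v(t) = 3c_1e^(-4t) + c_2e^(t)

Coefficient matrix A = [[-4, 0], [-15, 1]].
Characteristic polynomial det(A - λI) = λ^2 + 3λ - 4 = 0.
Eigenvalues λ = -4, 1.
For λ=-4: (A-λI) row 2 is [-15, 5], so an eigenvector is (1, 3).
For λ=1: (A-λI) row 1 is [-5, 0], so an eigenvector is (0, 1).
General solution: c_1e^(-4t)(1,3) + c_2e^(t)(0,1).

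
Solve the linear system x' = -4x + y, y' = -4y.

x(t) = K_1e^(-4t) + K_2te^(-4t) + 2K_2e^(-4t), y(t) = K_2e^(-4t)

Coefficient matrix A = [[-4, 1], [0, -4]].
Characteristic polynomial det(A - λI) = λ^2 + 8λ + 16 = 0.
Single eigenvalue λ = -4 with algebraic multiplicity 2.
Eigenvector v = (1,0); generalized eigenvector w with (A-λI)w=v is (2,1).
General solution: e^(-4t)[K_1·v + K_2·(t·v + w)].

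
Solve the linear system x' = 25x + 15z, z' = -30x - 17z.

Coefficient matrix A = [[25, 15], [-30, -17]].
Characteristic polynomial det(A - λI) = λ^2 - 8λ + 25 = 0.
Eigenvalues λ = 4 ± 3i (complex conjugate pair).
For λ=4+3i: an eigenvector is (1,-1) - i(2,-3) = (1 - 2i, -1 + 3i).
A real fundamental pair from Re and Im of e^((4+3i)t)v: X_1 = e^(4t)(cos(3t)·(1,-1) + sin(3t)·(2,-3)), X_2 = e^(4t)(sin(3t)·(1,-1) - cos(3t)·(2,-3)).
General solution: C_1X_1 + C_2X_2.

x(t) = 2C_1e^(4t)sin(3t) + C_1e^(4t)cos(3t) + C_2e^(4t)sin(3t) - 2C_2e^(4t)cos(3t), z(t) = -3C_1e^(4t)sin(3t) - C_1e^(4t)cos(3t) - C_2e^(4t)sin(3t) + 3C_2e^(4t)cos(3t)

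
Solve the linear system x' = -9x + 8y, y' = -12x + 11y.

Coefficient matrix A = [[-9, 8], [-12, 11]].
Characteristic polynomial det(A - λI) = λ^2 - 2λ - 3 = 0.
Eigenvalues λ = -1, 3.
For λ=-1: (A-λI) row 1 is [-8, 8], so an eigenvector is (1, 1).
For λ=3: (A-λI) row 1 is [-12, 8], so an eigenvector is (2, 3).
General solution: c_1e^(-t)(1,1) + c_2e^(3t)(2,3).

x(t) = c_1e^(-t) + 2c_2e^(3t), y(t) = c_1e^(-t) + 3c_2e^(3t)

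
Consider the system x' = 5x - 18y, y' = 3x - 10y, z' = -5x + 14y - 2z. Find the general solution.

Coefficient matrix A = [[5, -18, 0], [3, -10, 0], [-5, 14, -2]].
det(A - λI) = 0 gives eigenvalues λ = -4, -1, -2.
For λ=-4: eigenvector (2,1,-2).
For λ=-1: eigenvector (3,1,-1).
For λ=-2: eigenvector (0,0,1).
General solution: K_1e^(-4t)(2,1,-2) + K_2e^(-t)(3,1,-1) + K_3e^(-2t)(0,0,1).

x(t) = 2K_1e^(-4t) + 3K_2e^(-t), y(t) = K_1e^(-4t) + K_2e^(-t), z(t) = -2K_1e^(-4t) - K_2e^(-t) + K_3e^(-2t)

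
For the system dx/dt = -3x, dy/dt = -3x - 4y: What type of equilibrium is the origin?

stable node

A = [[-3,0],[-3,-4]]; det(A-λI) = λ^2 + 7λ + 12.
λ = -3, -4: both negative.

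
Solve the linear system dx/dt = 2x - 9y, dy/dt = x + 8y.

Coefficient matrix A = [[2, -9], [1, 8]].
Characteristic polynomial det(A - λI) = λ^2 - 10λ + 25 = 0.
Single eigenvalue λ = 5 with algebraic multiplicity 2.
Eigenvector v = (-3,1); generalized eigenvector w with (A-λI)w=v is (1,0).
General solution: e^(5t)[K_1·v + K_2·(t·v + w)].

x(t) = -3K_1e^(5t) - 3K_2te^(5t) + K_2e^(5t), y(t) = K_1e^(5t) + K_2te^(5t)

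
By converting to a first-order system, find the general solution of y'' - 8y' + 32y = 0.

Let x_1 = y, x_2 = y'. Then x_1' = x_2 and x_2' = -32x_1 + 8x_2.
A = [[0,1],[-32,8]]; det(A-λI) = λ^2 - 8λ + 32.
Eigenvalues λ = 4 ± 4i.

y(t) = c_1e^(4t)cos(4t) + c_2e^(4t)sin(4t)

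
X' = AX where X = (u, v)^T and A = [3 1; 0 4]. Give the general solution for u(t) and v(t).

u(t) = -c_1e^(3t) + c_2e^(4t), v(t) = c_2e^(4t)

Coefficient matrix A = [[3, 1], [0, 4]].
Characteristic polynomial det(A - λI) = λ^2 - 7λ + 12 = 0.
Eigenvalues λ = 3, 4.
For λ=3: (A-λI) row 1 is [0, 1], so an eigenvector is (-1, 0).
For λ=4: (A-λI) row 1 is [-1, 1], so an eigenvector is (1, 1).
General solution: c_1e^(3t)(-1,0) + c_2e^(4t)(1,1).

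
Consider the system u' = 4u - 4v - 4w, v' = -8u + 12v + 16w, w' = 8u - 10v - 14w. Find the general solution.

u(t) = C_2e^(4t) + 2C_3e^(2t), v(t) = C_1e^(-4t) - C_2e^(4t), w(t) = -C_1e^(-4t) + C_2e^(4t) + C_3e^(2t)

Coefficient matrix A = [[4, -4, -4], [-8, 12, 16], [8, -10, -14]].
det(A - λI) = 0 gives eigenvalues λ = -4, 4, 2.
For λ=-4: eigenvector (0,1,-1).
For λ=4: eigenvector (1,-1,1).
For λ=2: eigenvector (2,0,1).
General solution: C_1e^(-4t)(0,1,-1) + C_2e^(4t)(1,-1,1) + C_3e^(2t)(2,0,1).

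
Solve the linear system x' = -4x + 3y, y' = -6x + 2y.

Coefficient matrix A = [[-4, 3], [-6, 2]].
Characteristic polynomial det(A - λI) = λ^2 + 2λ + 10 = 0.
Eigenvalues λ = -1 ± 3i (complex conjugate pair).
For λ=-1+3i: an eigenvector is (1,1) - i(0,-1) = (1, 1 + i).
A real fundamental pair from Re and Im of e^((-1+3i)t)v: X_1 = e^(-t)(cos(3t)·(1,1) + sin(3t)·(0,-1)), X_2 = e^(-t)(sin(3t)·(1,1) - cos(3t)·(0,-1)).
General solution: c_1X_1 + c_2X_2.

x(t) = c_1e^(-t)cos(3t) + c_2e^(-t)sin(3t), y(t) = -c_1e^(-t)sin(3t) + c_1e^(-t)cos(3t) + c_2e^(-t)sin(3t) + c_2e^(-t)cos(3t)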